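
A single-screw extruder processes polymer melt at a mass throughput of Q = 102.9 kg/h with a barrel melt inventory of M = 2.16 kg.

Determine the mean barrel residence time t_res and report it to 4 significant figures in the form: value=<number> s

Q_s = Q / 3600 = 102.9 / 3600 = 0.0285833 kg/s
Mean residence time: t_res = M/Q_s = 2.16 kg / 0.0285833 kg/s = 75.5685 s

value=75.57 s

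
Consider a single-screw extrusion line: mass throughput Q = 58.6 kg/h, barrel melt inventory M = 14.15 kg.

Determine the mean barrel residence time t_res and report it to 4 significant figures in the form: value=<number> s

Q_s = Q / 3600 = 58.6 / 3600 = 0.0162778 kg/s
Mean residence time: t_res = M/Q_s = 14.15 kg / 0.0162778 kg/s = 869.283 s

value=869.3 s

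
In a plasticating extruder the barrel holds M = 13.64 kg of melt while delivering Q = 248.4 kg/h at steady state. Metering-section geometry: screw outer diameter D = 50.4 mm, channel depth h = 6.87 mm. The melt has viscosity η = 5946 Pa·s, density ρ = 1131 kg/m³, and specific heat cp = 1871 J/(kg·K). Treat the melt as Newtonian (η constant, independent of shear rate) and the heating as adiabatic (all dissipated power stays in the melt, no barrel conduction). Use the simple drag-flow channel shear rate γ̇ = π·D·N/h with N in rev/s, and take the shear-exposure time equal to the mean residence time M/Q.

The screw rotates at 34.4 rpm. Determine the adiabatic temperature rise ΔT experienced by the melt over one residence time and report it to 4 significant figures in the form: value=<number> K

Convert throughput: Q = 248.4 kg/h = 248.4/3600 = 0.069 kg/s
t_res = M / Q_s = 13.64 ÷ 0.069 = 197.681 s
D = 50.4 mm = 0.0504 m;  h = 6.87 mm = 0.00687 m;  N = 34.4 rpm / 60 = 0.573333 rev/s
γ̇ = π D N / h = (π)(0.0504)(0.573333) / 0.00687 = 13.2139 s⁻¹
ΔT = η·γ̇²·t_res/(ρ·cp) = [5946 × 13.2139² × 197.681] / [1131 × 1871] = 96.9874 K

value=96.99 K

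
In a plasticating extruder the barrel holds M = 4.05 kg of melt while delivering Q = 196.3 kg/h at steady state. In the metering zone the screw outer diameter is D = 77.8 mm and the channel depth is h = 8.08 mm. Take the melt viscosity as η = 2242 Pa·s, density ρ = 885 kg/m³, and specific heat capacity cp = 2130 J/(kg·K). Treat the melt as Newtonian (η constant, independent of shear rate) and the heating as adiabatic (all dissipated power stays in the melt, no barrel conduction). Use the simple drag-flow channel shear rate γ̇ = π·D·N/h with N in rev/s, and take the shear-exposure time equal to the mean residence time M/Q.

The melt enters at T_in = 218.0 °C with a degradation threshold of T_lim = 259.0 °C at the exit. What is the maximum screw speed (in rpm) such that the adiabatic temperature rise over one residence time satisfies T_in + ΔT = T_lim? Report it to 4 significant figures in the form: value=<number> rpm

value=42.73 rpm

Convert throughput: Q = 196.3 kg/h = 196.3/3600 = 0.0545278 kg/s
t_res = M / Q_s = 4.05 ÷ 0.0545278 = 74.2741 s
D = 77.8 mm = 0.0778 m;  h = 8.08 mm = 0.00808 m
ΔT_a = T_lim − T_in = 259.0 °C − 218.0 °C = 41 K
Invert ΔT = ηγ̇²t_res/(ρcp) for γ̇: γ̇_max² = ΔT_a ρ cp / (η t_res) = 41·885·2130 / (2242·74.2741) = 464.124 s⁻²
Take the square root: γ̇_max = √(464.124) = 21.5435 s⁻¹
N_max = γ̇_max·h / (π·D) = 21.5435 · 0.00808 / (π · 0.0778) = 0.712195 rev/s = 42.7317 rpm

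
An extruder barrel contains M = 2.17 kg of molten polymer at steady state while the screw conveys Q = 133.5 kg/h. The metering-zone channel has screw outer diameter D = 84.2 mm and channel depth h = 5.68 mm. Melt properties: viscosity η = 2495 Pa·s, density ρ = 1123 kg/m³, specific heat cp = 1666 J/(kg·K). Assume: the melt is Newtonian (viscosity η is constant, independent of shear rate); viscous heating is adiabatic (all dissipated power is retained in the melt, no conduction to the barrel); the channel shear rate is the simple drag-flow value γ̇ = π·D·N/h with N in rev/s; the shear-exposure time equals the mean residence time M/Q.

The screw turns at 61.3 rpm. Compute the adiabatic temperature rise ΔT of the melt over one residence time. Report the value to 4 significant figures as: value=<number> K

Q_s = Q / 3600 = 133.5 / 3600 = 0.0370833 kg/s
Mean residence time: t_res = M/Q_s = 2.17 kg / 0.0370833 kg/s = 58.5169 s
Geometry in metres: D = 84.2 mm → 0.0842 m, h = 5.68 mm → 0.00568 m; screw speed N = 61.3 rpm = 1.02167 rev/s
Shear rate: γ̇ = πDN/h = π·0.0842·1.02167/0.00568 = 47.5798 s⁻¹
ΔT = η·γ̇²·t_res/(ρ·cp) = [2495 × 47.5798² × 58.5169] / [1123 × 1666] = 176.662 K

value=176.7 K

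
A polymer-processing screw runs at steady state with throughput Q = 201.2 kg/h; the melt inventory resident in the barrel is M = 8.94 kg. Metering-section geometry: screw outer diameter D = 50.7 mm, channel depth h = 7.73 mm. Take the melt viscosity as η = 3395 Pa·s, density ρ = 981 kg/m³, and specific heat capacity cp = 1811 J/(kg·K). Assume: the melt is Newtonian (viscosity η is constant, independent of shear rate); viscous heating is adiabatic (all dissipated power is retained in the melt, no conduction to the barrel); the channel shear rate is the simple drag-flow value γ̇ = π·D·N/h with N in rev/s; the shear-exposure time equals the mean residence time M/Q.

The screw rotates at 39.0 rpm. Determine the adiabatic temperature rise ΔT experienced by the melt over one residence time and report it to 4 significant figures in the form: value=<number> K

value=54.83 K

Convert throughput: Q = 201.2 kg/h = 201.2/3600 = 0.0558889 kg/s
Mean residence time: t_res = M/Q_s = 8.94 kg / 0.0558889 kg/s = 159.96 s
Convert to SI: D = 0.0507 m, h = 0.00773 m, N = 39.0/60 = 0.65 rev/s
γ̇ = π D N / h = (π)(0.0507)(0.65) / 0.00773 = 13.3934 s⁻¹
Adiabatic rise: ΔT = η γ̇² t_res / (ρ cp) = 3395·(13.3934)²·159.96 / (981·1811) = 54.8337 K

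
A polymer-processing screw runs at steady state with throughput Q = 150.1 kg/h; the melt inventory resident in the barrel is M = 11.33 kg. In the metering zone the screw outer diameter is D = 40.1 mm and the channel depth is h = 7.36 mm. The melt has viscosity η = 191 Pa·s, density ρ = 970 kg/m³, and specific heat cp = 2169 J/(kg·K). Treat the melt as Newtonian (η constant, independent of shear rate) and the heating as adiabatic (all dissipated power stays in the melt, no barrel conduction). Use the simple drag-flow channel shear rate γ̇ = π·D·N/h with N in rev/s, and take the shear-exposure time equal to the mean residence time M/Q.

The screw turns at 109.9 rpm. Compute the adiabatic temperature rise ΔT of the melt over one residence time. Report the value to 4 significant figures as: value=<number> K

value=24.25 K

Throughput in SI: Q_s = 150.1 kg/h ÷ 3600 s/h = 0.0416944 kg/s
t_res = M / Q_s = 11.33 ÷ 0.0416944 = 271.739 s
D = 40.1 mm = 0.0401 m;  h = 7.36 mm = 0.00736 m;  N = 109.9 rpm / 60 = 1.83167 rev/s
γ̇ = π·D·N / h = π · 0.0401 · 1.83167 / 0.00736 = 31.3518 s⁻¹
ΔT = η·γ̇²·t_res/(ρ·cp) = [191 × 31.3518² × 271.739] / [970 × 2169] = 24.2482 K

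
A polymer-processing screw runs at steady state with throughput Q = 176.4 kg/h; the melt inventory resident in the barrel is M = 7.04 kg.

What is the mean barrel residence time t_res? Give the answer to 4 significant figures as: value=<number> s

value=143.7 s

Q_s = Q / 3600 = 176.4 / 3600 = 0.049 kg/s
t_res = M / Q_s = 7.04 / 0.049 = 143.673 s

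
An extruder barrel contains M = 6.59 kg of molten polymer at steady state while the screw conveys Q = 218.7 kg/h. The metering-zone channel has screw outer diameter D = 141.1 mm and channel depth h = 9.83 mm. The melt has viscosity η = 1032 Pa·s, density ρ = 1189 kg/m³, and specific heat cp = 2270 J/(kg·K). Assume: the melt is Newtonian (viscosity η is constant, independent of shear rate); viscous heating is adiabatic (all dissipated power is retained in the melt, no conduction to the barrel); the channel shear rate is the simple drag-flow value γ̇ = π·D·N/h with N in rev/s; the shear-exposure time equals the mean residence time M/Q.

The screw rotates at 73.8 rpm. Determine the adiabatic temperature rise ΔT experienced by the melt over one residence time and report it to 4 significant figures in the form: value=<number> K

value=127.6 K

Q_s = Q / 3600 = 218.7 / 3600 = 0.06075 kg/s
t_res = M / Q_s = 6.59 ÷ 0.06075 = 108.477 s
Convert to SI: D = 0.1411 m, h = 0.00983 m, N = 73.8/60 = 1.23 rev/s
γ̇ = π D N / h = (π)(0.1411)(1.23) / 0.00983 = 55.4662 s⁻¹
ΔT = η·γ̇²·t_res/(ρ·cp) = [1032 × 55.4662² × 108.477] / [1189 × 2270] = 127.605 K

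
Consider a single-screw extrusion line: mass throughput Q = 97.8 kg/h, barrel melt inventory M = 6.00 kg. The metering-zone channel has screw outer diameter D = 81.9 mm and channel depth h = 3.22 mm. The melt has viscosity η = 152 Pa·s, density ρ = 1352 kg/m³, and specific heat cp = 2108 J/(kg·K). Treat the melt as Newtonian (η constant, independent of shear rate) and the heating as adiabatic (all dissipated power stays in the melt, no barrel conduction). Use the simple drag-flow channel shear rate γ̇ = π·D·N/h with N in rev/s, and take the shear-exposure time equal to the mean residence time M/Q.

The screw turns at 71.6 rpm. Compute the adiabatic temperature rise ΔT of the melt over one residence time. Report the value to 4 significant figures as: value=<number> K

Convert throughput: Q = 97.8 kg/h = 97.8/3600 = 0.0271667 kg/s
Mean residence time: t_res = M/Q_s = 6.00 kg / 0.0271667 kg/s = 220.859 s
D = 81.9 mm = 0.0819 m;  h = 3.22 mm = 0.00322 m;  N = 71.6 rpm / 60 = 1.19333 rev/s
Shear rate: γ̇ = πDN/h = π·0.0819·1.19333/0.00322 = 95.3542 s⁻¹
ΔT = η·γ̇²·t_res / (ρ·cp) = 152 · (95.3542)² · 220.859 / (1352 · 2108) = 107.1 K

value=107.1 K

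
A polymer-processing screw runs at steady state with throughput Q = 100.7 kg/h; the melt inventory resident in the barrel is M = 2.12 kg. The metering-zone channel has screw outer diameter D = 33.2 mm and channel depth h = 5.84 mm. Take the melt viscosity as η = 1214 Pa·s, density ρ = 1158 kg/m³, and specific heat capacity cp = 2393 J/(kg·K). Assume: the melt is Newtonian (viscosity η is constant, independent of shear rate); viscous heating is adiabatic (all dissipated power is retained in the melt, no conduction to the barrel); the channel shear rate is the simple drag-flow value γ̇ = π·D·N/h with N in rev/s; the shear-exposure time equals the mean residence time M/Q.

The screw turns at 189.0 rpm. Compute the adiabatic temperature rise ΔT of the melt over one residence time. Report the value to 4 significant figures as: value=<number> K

value=105.1 K

Q_s = Q / 3600 = 100.7 / 3600 = 0.0279722 kg/s
Mean residence time: t_res = M/Q_s = 2.12 kg / 0.0279722 kg/s = 75.7895 s
Geometry in metres: D = 33.2 mm → 0.0332 m, h = 5.84 mm → 0.00584 m; screw speed N = 189.0 rpm = 3.15 rev/s
γ̇ = π·D·N / h = π · 0.0332 · 3.15 / 0.00584 = 56.2582 s⁻¹
ΔT = η·γ̇²·t_res/(ρ·cp) = [1214 × 56.2582² × 75.7895] / [1158 × 2393] = 105.087 K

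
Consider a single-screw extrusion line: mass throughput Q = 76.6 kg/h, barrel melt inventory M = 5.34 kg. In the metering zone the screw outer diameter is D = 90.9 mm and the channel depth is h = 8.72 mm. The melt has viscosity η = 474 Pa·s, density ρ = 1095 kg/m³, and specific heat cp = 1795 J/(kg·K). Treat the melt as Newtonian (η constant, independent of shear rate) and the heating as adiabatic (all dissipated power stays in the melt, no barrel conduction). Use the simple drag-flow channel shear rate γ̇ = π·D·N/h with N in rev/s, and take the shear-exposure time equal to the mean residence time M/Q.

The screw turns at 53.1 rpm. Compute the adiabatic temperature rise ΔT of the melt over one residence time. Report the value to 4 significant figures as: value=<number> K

value=50.84 K

Convert throughput: Q = 76.6 kg/h = 76.6/3600 = 0.0212778 kg/s
t_res = M / Q_s = 5.34 / 0.0212778 = 250.966 s
Convert to SI: D = 0.0909 m, h = 0.00872 m, N = 53.1/60 = 0.885 rev/s
γ̇ = π D N / h = (π)(0.0909)(0.885) / 0.00872 = 28.9828 s⁻¹
ΔT = η·γ̇²·t_res/(ρ·cp) = [474 × 28.9828² × 250.966] / [1095 × 1795] = 50.8389 K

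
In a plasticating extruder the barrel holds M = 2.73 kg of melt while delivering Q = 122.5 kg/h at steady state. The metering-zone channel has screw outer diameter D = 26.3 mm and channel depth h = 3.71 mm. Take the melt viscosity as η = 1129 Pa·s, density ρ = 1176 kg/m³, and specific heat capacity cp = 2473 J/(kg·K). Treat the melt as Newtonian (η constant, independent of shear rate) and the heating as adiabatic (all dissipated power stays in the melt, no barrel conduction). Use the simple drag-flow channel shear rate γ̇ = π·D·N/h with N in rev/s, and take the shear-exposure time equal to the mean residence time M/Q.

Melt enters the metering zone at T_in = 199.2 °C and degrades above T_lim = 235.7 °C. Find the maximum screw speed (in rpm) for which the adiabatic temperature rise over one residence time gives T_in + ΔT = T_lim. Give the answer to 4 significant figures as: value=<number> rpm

value=92.23 rpm

Convert throughput: Q = 122.5 kg/h = 122.5/3600 = 0.0340278 kg/s
t_res = M / Q_s = 2.73 ÷ 0.0340278 = 80.2286 s
D = 26.3 mm = 0.0263 m;  h = 3.71 mm = 0.00371 m
Allowable rise: ΔT_a = T_lim − T_in = 235.7 − 199.2 = 36.5 K
γ̇_max² = ΔT_a·ρ·cp / (η·t_res) = [36.5 × 1176 × 2473] / [1129 × 80.2286] = 1171.93 s⁻²
γ̇_max = √1171.93 = 34.2334 s⁻¹
N_max = γ̇_max·h / (π·D) = 34.2334 · 0.00371 / (π · 0.0263) = 1.53716 rev/s = 92.2296 rpm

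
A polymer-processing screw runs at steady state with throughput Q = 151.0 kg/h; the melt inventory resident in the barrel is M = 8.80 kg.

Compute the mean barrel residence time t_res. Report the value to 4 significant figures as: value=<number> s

value=209.8 s

Q_s = Q / 3600 = 151.0 / 3600 = 0.0419444 kg/s
Mean residence time: t_res = M/Q_s = 8.80 kg / 0.0419444 kg/s = 209.801 s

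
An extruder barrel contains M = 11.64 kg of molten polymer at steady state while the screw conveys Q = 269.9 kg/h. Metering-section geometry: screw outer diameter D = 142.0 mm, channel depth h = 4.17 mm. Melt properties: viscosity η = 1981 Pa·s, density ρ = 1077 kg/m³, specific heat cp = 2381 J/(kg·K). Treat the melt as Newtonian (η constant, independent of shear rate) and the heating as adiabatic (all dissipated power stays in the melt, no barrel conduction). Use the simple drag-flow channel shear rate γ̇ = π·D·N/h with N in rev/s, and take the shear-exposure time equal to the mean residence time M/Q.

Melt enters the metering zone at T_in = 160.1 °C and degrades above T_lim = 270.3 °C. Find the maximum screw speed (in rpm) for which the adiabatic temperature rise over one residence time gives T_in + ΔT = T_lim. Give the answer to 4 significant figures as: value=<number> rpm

value=17.00 rpm

Convert throughput: Q = 269.9 kg/h = 269.9/3600 = 0.0749722 kg/s
Mean residence time: t_res = M/Q_s = 11.64 kg / 0.0749722 kg/s = 155.258 s
Convert to metres: D = 0.142 m, h = 0.00417 m
Allowable rise: ΔT_a = T_lim − T_in = 270.3 − 160.1 = 110.2 K
γ̇_max² = ΔT_a·ρ·cp / (η·t_res) = [110.2 × 1077 × 2381] / [1981 × 155.258] = 918.797 s⁻²
γ̇_max = sqrt(918.797) = 30.3117 s⁻¹
N_max = γ̇_max h / (πD) = 30.3117·0.00417/(π·0.142) = 0.28334 rev/s → ×60 = 17.0004 rpm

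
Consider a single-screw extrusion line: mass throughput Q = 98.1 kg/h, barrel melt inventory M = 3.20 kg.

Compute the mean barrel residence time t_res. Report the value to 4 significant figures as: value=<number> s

value=117.4 s

Q_s = Q / 3600 = 98.1 / 3600 = 0.02725 kg/s
t_res = M / Q_s = 3.20 ÷ 0.02725 = 117.431 s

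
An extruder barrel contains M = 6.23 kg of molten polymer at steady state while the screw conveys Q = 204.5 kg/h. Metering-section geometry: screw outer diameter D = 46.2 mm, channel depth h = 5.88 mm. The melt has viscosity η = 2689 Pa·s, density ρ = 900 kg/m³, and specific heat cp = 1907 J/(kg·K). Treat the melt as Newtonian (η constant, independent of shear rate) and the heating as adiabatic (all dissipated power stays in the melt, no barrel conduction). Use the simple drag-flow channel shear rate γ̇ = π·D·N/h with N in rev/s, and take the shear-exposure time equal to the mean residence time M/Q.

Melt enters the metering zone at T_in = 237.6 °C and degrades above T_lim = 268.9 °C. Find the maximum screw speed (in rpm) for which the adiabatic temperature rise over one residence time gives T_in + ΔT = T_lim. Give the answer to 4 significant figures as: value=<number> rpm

value=32.81 rpm

Throughput in SI: Q_s = 204.5 kg/h ÷ 3600 s/h = 0.0568056 kg/s
t_res = M / Q_s = 6.23 ÷ 0.0568056 = 109.672 s
D = 46.2 mm = 0.0462 m;  h = 5.88 mm = 0.00588 m
Allowable rise: ΔT_a = T_lim − T_in = 268.9 − 237.6 = 31.3 K
γ̇_max² = ΔT_a·ρ·cp / (η·t_res) = [31.3 × 900 × 1907] / [2689 × 109.672] = 182.159 s⁻²
Take the square root: γ̇_max = √(182.159) = 13.4966 s⁻¹
N_max = γ̇_max·h / (π·D) = 13.4966 · 0.00588 / (π · 0.0462) = 0.546777 rev/s = 32.8066 rpm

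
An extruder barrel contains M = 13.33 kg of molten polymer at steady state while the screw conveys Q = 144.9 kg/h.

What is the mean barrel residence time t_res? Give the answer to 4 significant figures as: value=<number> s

value=331.2 s

Q_s = Q / 3600 = 144.9 / 3600 = 0.04025 kg/s
t_res = M / Q_s = 13.33 / 0.04025 = 331.18 s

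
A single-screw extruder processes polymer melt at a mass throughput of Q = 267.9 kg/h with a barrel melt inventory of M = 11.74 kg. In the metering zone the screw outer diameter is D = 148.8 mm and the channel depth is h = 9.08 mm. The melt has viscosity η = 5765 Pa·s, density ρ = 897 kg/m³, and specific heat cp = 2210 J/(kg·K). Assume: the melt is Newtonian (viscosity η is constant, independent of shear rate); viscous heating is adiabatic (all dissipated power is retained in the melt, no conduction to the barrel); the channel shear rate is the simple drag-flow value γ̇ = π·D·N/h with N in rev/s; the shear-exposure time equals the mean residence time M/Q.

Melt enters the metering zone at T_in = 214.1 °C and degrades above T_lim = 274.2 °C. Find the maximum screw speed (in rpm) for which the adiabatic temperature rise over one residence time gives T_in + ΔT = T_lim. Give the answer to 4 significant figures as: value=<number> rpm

value=13.34 rpm

Throughput in SI: Q_s = 267.9 kg/h ÷ 3600 s/h = 0.0744167 kg/s
Mean residence time: t_res = M/Q_s = 11.74 kg / 0.0744167 kg/s = 157.76 s
D = 148.8 mm = 0.1488 m;  h = 9.08 mm = 0.00908 m
ΔT_a = T_lim − T_in = 274.2 − 214.1 = 60.1 K
Invert ΔT = ηγ̇²t_res/(ρcp) for γ̇: γ̇_max² = ΔT_a ρ cp / (η t_res) = 60.1·897·2210 / (5765·157.76) = 130.997 s⁻²
γ̇_max = sqrt(130.997) = 11.4454 s⁻¹
Solve γ̇ = πDN/h for N: N_max = γ̇_max·h/(π·D) = 11.4454 × 0.00908 / (π × 0.1488) = 0.222313 rev/s = 13.3388 rpm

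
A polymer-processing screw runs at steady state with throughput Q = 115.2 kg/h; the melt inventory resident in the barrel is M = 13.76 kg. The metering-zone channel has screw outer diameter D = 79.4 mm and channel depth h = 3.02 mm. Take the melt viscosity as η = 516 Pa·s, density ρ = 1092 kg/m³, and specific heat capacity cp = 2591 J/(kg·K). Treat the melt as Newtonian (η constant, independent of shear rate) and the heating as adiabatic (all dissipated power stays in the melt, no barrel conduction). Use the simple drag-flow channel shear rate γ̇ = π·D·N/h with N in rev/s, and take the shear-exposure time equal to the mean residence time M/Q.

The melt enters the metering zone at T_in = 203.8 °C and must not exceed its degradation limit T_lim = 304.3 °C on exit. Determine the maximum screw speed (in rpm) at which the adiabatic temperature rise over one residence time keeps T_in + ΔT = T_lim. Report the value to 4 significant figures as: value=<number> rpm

value=26.00 rpm

Q_s = Q / 3600 = 115.2 / 3600 = 0.032 kg/s
Mean residence time: t_res = M/Q_s = 13.76 kg / 0.032 kg/s = 430 s
Convert to metres: D = 0.0794 m, h = 0.00302 m
Allowable rise: ΔT_a = T_lim − T_in = 304.3 − 203.8 = 100.5 K
Invert ΔT = ηγ̇²t_res/(ρcp) for γ̇: γ̇_max² = ΔT_a ρ cp / (η t_res) = 100.5·1092·2591 / (516·430) = 1281.56 s⁻²
γ̇_max = √1281.56 = 35.7988 s⁻¹
N_max = γ̇_max h / (πD) = 35.7988·0.00302/(π·0.0794) = 0.433417 rev/s → ×60 = 26.005 rpm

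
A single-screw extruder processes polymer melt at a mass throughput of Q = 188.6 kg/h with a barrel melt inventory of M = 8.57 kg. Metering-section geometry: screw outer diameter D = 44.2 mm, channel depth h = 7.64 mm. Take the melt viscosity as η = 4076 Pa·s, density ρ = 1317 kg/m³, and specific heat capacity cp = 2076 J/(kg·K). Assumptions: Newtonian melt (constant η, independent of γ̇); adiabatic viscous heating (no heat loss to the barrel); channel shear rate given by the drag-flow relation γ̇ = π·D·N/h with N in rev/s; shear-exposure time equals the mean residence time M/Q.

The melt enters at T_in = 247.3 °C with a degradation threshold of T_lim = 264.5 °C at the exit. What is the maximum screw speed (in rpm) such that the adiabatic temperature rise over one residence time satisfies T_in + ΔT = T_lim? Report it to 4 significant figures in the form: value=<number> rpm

value=27.72 rpm

Throughput in SI: Q_s = 188.6 kg/h ÷ 3600 s/h = 0.0523889 kg/s
Mean residence time: t_res = M/Q_s = 8.57 kg / 0.0523889 kg/s = 163.584 s
Geometry in SI: D = 44.2 mm → 0.0442 m, h = 7.64 mm → 0.00764 m
Allowable rise: ΔT_a = T_lim − T_in = 264.5 − 247.3 = 17.2 K
γ̇_max² = ΔT_a·ρ·cp/(η·t_res) = 17.2·1317·2076/(4076·163.584) = 70.5287 s⁻²
γ̇_max = √70.5287 = 8.39814 s⁻¹
N_max = γ̇_max h / (πD) = 8.39814·0.00764/(π·0.0442) = 0.462066 rev/s → ×60 = 27.724 rpm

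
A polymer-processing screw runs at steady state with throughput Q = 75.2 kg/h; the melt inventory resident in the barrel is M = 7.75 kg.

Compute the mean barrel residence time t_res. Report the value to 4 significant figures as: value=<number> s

value=371.0 s

Convert throughput: Q = 75.2 kg/h = 75.2/3600 = 0.0208889 kg/s
t_res = M / Q_s = 7.75 ÷ 0.0208889 = 371.011 s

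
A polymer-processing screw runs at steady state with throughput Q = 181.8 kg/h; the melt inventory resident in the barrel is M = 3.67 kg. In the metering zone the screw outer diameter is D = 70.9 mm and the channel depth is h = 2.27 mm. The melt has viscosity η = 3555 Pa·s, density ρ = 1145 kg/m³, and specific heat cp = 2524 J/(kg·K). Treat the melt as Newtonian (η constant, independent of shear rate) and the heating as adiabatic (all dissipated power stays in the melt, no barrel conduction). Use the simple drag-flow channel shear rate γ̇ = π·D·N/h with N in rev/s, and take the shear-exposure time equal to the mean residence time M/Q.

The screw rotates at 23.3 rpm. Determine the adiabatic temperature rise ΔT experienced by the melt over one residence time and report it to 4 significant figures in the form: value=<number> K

value=129.8 K

Q_s = Q / 3600 = 181.8 / 3600 = 0.0505 kg/s
Mean residence time: t_res = M/Q_s = 3.67 kg / 0.0505 kg/s = 72.6733 s
Convert to SI: D = 0.0709 m, h = 0.00227 m, N = 23.3/60 = 0.388333 rev/s
Shear rate: γ̇ = πDN/h = π·0.0709·0.388333/0.00227 = 38.1044 s⁻¹
Adiabatic rise: ΔT = η γ̇² t_res / (ρ cp) = 3555·(38.1044)²·72.6733 / (1145·2524) = 129.798 K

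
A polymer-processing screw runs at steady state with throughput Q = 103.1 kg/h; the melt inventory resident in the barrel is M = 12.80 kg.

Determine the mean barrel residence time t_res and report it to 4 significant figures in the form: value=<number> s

Convert throughput: Q = 103.1 kg/h = 103.1/3600 = 0.0286389 kg/s
Mean residence time: t_res = M/Q_s = 12.80 kg / 0.0286389 kg/s = 446.945 s

value=446.9 s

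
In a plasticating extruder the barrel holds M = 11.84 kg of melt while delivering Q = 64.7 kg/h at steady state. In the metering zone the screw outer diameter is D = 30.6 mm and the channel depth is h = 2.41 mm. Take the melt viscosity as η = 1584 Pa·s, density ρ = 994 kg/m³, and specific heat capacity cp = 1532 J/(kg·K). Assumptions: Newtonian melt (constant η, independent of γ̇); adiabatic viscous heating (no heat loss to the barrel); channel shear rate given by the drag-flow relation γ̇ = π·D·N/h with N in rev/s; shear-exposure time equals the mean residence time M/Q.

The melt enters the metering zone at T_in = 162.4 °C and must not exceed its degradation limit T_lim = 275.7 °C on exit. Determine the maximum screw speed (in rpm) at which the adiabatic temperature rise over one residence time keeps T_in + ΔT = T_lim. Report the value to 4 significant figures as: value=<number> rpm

value=19.34 rpm

Convert throughput: Q = 64.7 kg/h = 64.7/3600 = 0.0179722 kg/s
Mean residence time: t_res = M/Q_s = 11.84 kg / 0.0179722 kg/s = 658.794 s
Convert to metres: D = 0.0306 m, h = 0.00241 m
ΔT_a = T_lim − T_in = 275.7 °C − 162.4 °C = 113.3 K
γ̇_max² = ΔT_a·ρ·cp / (η·t_res) = [113.3 × 994 × 1532] / [1584 × 658.794] = 165.337 s⁻²
γ̇_max = sqrt(165.337) = 12.8583 s⁻¹
Solve γ̇ = πDN/h for N: N_max = γ̇_max·h/(π·D) = 12.8583 × 0.00241 / (π × 0.0306) = 0.322352 rev/s = 19.3411 rpm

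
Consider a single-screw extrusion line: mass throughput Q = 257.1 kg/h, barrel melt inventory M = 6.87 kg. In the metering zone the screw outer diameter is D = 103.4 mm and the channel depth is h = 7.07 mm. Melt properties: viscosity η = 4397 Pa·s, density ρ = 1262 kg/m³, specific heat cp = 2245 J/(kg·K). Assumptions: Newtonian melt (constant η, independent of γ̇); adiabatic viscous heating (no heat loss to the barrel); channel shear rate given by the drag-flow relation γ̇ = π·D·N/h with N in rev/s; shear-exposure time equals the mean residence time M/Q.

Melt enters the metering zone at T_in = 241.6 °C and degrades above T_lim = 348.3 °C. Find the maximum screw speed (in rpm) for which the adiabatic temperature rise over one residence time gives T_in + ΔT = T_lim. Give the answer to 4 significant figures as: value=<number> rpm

value=34.91 rpm

Q_s = Q / 3600 = 257.1 / 3600 = 0.0714167 kg/s
Mean residence time: t_res = M/Q_s = 6.87 kg / 0.0714167 kg/s = 96.196 s
Convert to metres: D = 0.1034 m, h = 0.00707 m
Allowable rise: ΔT_a = T_lim − T_in = 348.3 − 241.6 = 106.7 K
Invert ΔT = ηγ̇²t_res/(ρcp) for γ̇: γ̇_max² = ΔT_a ρ cp / (η t_res) = 106.7·1262·2245 / (4397·96.196) = 714.704 s⁻²
γ̇_max = sqrt(714.704) = 26.734 s⁻¹
N_max = γ̇_max h / (πD) = 26.734·0.00707/(π·0.1034) = 0.581852 rev/s → ×60 = 34.9111 rpm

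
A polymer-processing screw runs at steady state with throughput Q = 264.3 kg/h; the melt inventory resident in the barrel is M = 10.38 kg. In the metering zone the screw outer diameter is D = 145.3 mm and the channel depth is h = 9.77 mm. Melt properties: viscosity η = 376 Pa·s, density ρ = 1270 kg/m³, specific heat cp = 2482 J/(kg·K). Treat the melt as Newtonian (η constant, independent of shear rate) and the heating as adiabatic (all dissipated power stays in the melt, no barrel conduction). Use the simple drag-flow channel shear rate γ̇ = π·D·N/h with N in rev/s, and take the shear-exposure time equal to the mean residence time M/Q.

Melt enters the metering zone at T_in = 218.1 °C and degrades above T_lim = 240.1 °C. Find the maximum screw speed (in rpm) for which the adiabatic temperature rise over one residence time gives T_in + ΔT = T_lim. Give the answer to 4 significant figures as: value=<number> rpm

value=46.38 rpm

Convert throughput: Q = 264.3 kg/h = 264.3/3600 = 0.0734167 kg/s
Mean residence time: t_res = M/Q_s = 10.38 kg / 0.0734167 kg/s = 141.385 s
Convert to metres: D = 0.1453 m, h = 0.00977 m
ΔT_a = T_lim − T_in = 240.1 − 218.1 = 22 K
γ̇_max² = ΔT_a·ρ·cp / (η·t_res) = [22 × 1270 × 2482] / [376 × 141.385] = 1304.48 s⁻²
Take the square root: γ̇_max = √(1304.48) = 36.1176 s⁻¹
N_max = γ̇_max h / (πD) = 36.1176·0.00977/(π·0.1453) = 0.773033 rev/s → ×60 = 46.382 rpm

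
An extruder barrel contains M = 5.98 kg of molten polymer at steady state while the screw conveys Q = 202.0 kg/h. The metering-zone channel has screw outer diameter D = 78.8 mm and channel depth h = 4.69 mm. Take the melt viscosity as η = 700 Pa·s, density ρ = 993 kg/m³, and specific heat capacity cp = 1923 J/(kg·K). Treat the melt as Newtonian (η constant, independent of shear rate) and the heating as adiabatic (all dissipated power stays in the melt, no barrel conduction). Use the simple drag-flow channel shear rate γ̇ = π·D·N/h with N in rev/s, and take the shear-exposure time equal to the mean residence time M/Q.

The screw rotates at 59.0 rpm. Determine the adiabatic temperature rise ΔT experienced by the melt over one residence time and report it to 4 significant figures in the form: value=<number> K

value=105.3 K

Throughput in SI: Q_s = 202.0 kg/h ÷ 3600 s/h = 0.0561111 kg/s
t_res = M / Q_s = 5.98 / 0.0561111 = 106.574 s
Convert to SI: D = 0.0788 m, h = 0.00469 m, N = 59.0/60 = 0.983333 rev/s
γ̇ = π·D·N / h = π · 0.0788 · 0.983333 / 0.00469 = 51.9044 s⁻¹
ΔT = η·γ̇²·t_res / (ρ·cp) = 700 · (51.9044)² · 106.574 / (993 · 1923) = 105.252 K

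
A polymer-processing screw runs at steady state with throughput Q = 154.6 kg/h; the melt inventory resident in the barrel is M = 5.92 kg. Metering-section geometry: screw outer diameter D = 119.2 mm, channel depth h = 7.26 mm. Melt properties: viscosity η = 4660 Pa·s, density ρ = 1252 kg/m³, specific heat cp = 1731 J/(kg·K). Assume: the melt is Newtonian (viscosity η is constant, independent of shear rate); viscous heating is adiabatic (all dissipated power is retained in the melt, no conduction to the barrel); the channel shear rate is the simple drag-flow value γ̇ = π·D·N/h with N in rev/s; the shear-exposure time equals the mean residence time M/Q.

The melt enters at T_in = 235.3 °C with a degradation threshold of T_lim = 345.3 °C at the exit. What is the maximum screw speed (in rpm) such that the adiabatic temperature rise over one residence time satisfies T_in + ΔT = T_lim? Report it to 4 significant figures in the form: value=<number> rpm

value=22.41 rpm

Convert throughput: Q = 154.6 kg/h = 154.6/3600 = 0.0429444 kg/s
t_res = M / Q_s = 5.92 / 0.0429444 = 137.853 s
Convert to metres: D = 0.1192 m, h = 0.00726 m
Allowable rise: ΔT_a = T_lim − T_in = 345.3 − 235.3 = 110 K
γ̇_max² = ΔT_a·ρ·cp / (η·t_res) = [110 × 1252 × 1731] / [4660 × 137.853] = 371.102 s⁻²
Take the square root: γ̇_max = √(371.102) = 19.264 s⁻¹
N_max = γ̇_max h / (πD) = 19.264·0.00726/(π·0.1192) = 0.373471 rev/s → ×60 = 22.4083 rpm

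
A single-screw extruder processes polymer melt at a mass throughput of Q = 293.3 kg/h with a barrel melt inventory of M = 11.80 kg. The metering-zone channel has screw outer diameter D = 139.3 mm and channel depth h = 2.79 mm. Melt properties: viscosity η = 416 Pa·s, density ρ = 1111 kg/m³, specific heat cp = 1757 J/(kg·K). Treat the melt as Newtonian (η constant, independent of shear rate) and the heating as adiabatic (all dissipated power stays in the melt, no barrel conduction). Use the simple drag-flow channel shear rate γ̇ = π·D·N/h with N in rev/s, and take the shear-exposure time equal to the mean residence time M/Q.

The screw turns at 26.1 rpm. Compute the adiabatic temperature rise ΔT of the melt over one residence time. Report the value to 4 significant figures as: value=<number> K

Q_s = Q / 3600 = 293.3 / 3600 = 0.0814722 kg/s
t_res = M / Q_s = 11.80 ÷ 0.0814722 = 144.835 s
Geometry in metres: D = 139.3 mm → 0.1393 m, h = 2.79 mm → 0.00279 m; screw speed N = 26.1 rpm = 0.435 rev/s
γ̇ = π D N / h = (π)(0.1393)(0.435) / 0.00279 = 68.2317 s⁻¹
ΔT = η·γ̇²·t_res/(ρ·cp) = [416 × 68.2317² × 144.835] / [1111 × 1757] = 143.698 K

value=143.7 K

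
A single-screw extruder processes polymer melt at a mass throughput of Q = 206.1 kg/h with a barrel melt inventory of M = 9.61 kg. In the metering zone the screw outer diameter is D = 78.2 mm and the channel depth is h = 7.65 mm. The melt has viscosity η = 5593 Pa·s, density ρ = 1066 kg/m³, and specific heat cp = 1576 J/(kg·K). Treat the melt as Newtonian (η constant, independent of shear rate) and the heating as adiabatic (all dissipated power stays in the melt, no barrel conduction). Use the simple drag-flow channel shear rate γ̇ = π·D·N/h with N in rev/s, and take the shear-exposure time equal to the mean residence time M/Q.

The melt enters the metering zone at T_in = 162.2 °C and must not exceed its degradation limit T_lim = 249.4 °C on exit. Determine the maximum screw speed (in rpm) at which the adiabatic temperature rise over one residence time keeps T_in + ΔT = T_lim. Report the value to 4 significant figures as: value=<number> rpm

value=23.34 rpm

Throughput in SI: Q_s = 206.1 kg/h ÷ 3600 s/h = 0.05725 kg/s
t_res = M / Q_s = 9.61 ÷ 0.05725 = 167.86 s
Convert to metres: D = 0.0782 m, h = 0.00765 m
ΔT_a = T_lim − T_in = 249.4 °C − 162.2 °C = 87.2 K
Invert ΔT = ηγ̇²t_res/(ρcp) for γ̇: γ̇_max² = ΔT_a ρ cp / (η t_res) = 87.2·1066·1576 / (5593·167.86) = 156.04 s⁻²
γ̇_max = sqrt(156.04) = 12.4916 s⁻¹
N_max = γ̇_max h / (πD) = 12.4916·0.00765/(π·0.0782) = 0.388977 rev/s → ×60 = 23.3386 rpm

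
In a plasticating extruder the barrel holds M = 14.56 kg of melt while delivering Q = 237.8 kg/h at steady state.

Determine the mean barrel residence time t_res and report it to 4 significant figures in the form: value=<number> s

value=220.4 s

Convert throughput: Q = 237.8 kg/h = 237.8/3600 = 0.0660556 kg/s
Mean residence time: t_res = M/Q_s = 14.56 kg / 0.0660556 kg/s = 220.421 s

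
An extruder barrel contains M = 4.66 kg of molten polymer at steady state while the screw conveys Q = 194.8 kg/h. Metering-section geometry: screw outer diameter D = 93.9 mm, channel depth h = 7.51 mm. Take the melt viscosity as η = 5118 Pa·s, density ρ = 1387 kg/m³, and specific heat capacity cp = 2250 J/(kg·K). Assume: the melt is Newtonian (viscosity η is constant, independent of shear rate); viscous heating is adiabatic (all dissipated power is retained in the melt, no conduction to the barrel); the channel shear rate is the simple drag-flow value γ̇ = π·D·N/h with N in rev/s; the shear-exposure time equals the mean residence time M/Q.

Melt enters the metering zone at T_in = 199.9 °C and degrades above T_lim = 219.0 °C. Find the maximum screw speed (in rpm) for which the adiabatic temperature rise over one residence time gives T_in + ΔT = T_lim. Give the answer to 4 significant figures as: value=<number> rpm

value=17.76 rpm

Q_s = Q / 3600 = 194.8 / 3600 = 0.0541111 kg/s
t_res = M / Q_s = 4.66 ÷ 0.0541111 = 86.1191 s
D = 93.9 mm = 0.0939 m;  h = 7.51 mm = 0.00751 m
ΔT_a = T_lim − T_in = 219.0 − 199.9 = 19.1 K
Invert ΔT = ηγ̇²t_res/(ρcp) for γ̇: γ̇_max² = ΔT_a ρ cp / (η t_res) = 19.1·1387·2250 / (5118·86.1191) = 135.236 s⁻²
γ̇_max = sqrt(135.236) = 11.6291 s⁻¹
N_max = γ̇_max h / (πD) = 11.6291·0.00751/(π·0.0939) = 0.296054 rev/s → ×60 = 17.7632 rpm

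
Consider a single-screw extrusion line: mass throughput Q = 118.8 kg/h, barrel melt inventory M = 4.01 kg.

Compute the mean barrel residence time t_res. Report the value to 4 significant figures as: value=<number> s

Q_s = Q / 3600 = 118.8 / 3600 = 0.033 kg/s
t_res = M / Q_s = 4.01 ÷ 0.033 = 121.515 s

value=121.5 s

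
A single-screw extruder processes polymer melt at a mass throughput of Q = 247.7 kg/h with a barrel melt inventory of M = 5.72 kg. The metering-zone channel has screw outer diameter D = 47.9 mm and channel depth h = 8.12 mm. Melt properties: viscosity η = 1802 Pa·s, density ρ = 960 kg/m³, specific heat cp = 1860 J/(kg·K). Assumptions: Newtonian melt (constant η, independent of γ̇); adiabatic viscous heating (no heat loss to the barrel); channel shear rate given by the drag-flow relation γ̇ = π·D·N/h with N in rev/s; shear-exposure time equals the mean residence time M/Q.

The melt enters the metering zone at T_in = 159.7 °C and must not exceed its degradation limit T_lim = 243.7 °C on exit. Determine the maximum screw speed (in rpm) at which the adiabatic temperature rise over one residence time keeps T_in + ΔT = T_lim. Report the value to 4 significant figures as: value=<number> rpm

value=102.4 rpm

Throughput in SI: Q_s = 247.7 kg/h ÷ 3600 s/h = 0.0688056 kg/s
t_res = M / Q_s = 5.72 ÷ 0.0688056 = 83.1328 s
Geometry in SI: D = 47.9 mm → 0.0479 m, h = 8.12 mm → 0.00812 m
ΔT_a = T_lim − T_in = 243.7 − 159.7 = 84 K
γ̇_max² = ΔT_a·ρ·cp/(η·t_res) = 84·960·1860/(1802·83.1328) = 1001.24 s⁻²
γ̇_max = sqrt(1001.24) = 31.6423 s⁻¹
N_max = γ̇_max·h / (π·D) = 31.6423 · 0.00812 / (π · 0.0479) = 1.70741 rev/s = 102.445 rpm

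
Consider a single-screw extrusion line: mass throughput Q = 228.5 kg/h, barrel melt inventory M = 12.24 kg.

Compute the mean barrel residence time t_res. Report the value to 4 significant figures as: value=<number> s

Throughput in SI: Q_s = 228.5 kg/h ÷ 3600 s/h = 0.0634722 kg/s
t_res = M / Q_s = 12.24 ÷ 0.0634722 = 192.84 s

value=192.8 s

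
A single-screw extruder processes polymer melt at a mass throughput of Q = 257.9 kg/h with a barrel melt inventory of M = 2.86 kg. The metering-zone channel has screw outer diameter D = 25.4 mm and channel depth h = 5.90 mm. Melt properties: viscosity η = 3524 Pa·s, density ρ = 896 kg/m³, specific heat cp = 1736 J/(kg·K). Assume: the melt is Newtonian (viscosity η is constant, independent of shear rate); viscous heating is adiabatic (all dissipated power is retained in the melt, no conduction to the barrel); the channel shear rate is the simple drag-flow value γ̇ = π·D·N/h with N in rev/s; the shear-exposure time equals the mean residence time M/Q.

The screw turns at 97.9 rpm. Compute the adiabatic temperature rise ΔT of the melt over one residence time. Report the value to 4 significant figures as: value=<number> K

value=44.05 K

Throughput in SI: Q_s = 257.9 kg/h ÷ 3600 s/h = 0.0716389 kg/s
Mean residence time: t_res = M/Q_s = 2.86 kg / 0.0716389 kg/s = 39.9225 s
Geometry in metres: D = 25.4 mm → 0.0254 m, h = 5.90 mm → 0.0059 m; screw speed N = 97.9 rpm = 1.63167 rev/s
Shear rate: γ̇ = πDN/h = π·0.0254·1.63167/0.0059 = 22.068 s⁻¹
Adiabatic rise: ΔT = η γ̇² t_res / (ρ cp) = 3524·(22.068)²·39.9225 / (896·1736) = 44.0475 K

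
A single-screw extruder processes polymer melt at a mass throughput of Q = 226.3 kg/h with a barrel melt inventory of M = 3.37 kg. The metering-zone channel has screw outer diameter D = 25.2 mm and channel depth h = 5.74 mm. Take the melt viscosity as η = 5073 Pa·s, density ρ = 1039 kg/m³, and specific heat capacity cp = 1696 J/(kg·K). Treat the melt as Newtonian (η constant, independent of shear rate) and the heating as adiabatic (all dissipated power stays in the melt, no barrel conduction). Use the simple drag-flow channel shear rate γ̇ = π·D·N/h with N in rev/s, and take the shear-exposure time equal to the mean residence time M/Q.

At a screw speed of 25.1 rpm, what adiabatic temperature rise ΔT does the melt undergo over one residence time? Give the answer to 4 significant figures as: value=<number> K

value=5.138 K

Convert throughput: Q = 226.3 kg/h = 226.3/3600 = 0.0628611 kg/s
t_res = M / Q_s = 3.37 ÷ 0.0628611 = 53.6103 s
Geometry in metres: D = 25.2 mm → 0.0252 m, h = 5.74 mm → 0.00574 m; screw speed N = 25.1 rpm = 0.418333 rev/s
γ̇ = π D N / h = (π)(0.0252)(0.418333) / 0.00574 = 5.7698 s⁻¹
Adiabatic rise: ΔT = η γ̇² t_res / (ρ cp) = 5073·(5.7698)²·53.6103 / (1039·1696) = 5.13799 K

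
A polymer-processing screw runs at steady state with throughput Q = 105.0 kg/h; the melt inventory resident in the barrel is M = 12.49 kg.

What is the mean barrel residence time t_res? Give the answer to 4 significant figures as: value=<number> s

Convert throughput: Q = 105.0 kg/h = 105.0/3600 = 0.0291667 kg/s
Mean residence time: t_res = M/Q_s = 12.49 kg / 0.0291667 kg/s = 428.229 s

value=428.2 s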